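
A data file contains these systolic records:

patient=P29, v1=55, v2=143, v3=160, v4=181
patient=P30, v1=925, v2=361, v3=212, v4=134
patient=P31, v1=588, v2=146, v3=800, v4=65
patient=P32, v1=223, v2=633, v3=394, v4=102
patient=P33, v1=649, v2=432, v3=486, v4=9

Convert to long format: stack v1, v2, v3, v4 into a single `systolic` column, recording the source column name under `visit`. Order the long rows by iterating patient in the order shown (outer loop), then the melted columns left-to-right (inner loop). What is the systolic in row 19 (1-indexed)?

486

20 rows total (5 × 4). Row 19: index ⌊(19-1)/4⌋ = 4 into patient → P33; (19-1) mod 4 = 2 into the melted columns → v3.
So row 19 is (P33, v3, 486); systolic = 486.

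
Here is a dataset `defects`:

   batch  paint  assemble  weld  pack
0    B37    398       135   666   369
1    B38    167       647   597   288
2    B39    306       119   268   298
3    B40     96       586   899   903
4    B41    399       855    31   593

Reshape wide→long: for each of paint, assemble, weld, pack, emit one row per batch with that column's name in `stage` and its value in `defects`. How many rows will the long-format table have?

20

5 batch values × 4 melted columns = 20 rows.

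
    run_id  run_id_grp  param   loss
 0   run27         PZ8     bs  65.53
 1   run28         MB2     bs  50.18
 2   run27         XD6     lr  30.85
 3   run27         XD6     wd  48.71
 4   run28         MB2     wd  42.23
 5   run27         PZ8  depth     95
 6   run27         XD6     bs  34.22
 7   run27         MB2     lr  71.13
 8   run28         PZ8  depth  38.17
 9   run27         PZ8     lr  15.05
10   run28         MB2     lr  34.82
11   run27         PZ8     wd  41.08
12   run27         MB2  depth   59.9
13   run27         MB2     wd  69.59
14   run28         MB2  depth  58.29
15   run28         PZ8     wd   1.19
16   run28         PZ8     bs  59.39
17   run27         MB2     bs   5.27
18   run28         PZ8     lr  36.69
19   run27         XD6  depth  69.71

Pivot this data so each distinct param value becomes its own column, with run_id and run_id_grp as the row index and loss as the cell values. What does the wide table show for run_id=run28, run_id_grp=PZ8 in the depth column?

Wide layout: rows indexed by run_id and run_id_grp, columns are the 4 distinct param values (bs, lr, wd, depth).
Cell (run_id=run28, run_id_grp=PZ8, param=depth) draws from the long row where run_id=run28, run_id_grp=PZ8 and param=depth, which has loss=38.17.

38.17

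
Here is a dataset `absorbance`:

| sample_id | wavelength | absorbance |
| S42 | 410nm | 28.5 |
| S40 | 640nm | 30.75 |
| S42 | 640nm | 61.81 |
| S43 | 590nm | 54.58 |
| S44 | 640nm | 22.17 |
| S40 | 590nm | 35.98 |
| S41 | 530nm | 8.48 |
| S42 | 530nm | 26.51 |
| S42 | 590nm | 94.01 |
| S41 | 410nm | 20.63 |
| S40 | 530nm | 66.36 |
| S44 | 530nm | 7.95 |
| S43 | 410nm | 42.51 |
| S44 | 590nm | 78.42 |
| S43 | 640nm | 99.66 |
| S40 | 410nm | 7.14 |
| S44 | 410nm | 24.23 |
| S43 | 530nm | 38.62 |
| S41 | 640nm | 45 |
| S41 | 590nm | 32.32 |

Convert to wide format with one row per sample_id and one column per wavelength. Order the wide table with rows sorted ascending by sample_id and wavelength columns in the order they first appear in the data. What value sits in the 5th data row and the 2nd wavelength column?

22.17

With rows sorted ascending by sample_id, row 5 is sample_id=S44. wavelength columns in first-appearance order: 410nm, 640nm, 590nm, 530nm; column 2 is 640nm.
Long rows with sample_id=S44, wavelength=640nm: absorbance = 22.17.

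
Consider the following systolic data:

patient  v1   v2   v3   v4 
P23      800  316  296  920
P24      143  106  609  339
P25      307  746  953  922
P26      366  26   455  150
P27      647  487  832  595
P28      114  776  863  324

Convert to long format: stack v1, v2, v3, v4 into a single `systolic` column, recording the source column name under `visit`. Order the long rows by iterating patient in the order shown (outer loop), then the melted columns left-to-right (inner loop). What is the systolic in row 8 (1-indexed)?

339

24 rows total (6 × 4). Row 8: index ⌊(8-1)/4⌋ = 1 into patient → P24; (8-1) mod 4 = 3 into the melted columns → v4.
So row 8 is (P24, v4, 339); systolic = 339.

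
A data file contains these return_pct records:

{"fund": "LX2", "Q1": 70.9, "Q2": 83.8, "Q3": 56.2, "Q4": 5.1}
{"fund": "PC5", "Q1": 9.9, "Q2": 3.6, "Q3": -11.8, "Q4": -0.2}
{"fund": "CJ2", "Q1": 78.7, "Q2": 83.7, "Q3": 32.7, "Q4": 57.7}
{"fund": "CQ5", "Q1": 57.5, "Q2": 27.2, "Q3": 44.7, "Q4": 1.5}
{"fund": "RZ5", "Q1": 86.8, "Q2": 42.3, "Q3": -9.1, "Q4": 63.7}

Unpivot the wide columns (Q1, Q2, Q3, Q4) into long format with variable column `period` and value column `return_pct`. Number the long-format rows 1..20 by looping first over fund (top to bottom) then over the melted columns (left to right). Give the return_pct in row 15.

20 rows total (5 × 4). Row 15: index ⌊(15-1)/4⌋ = 3 into fund → CQ5; (15-1) mod 4 = 2 into the melted columns → Q3.
So row 15 is (CQ5, Q3, 44.7); return_pct = 44.7.

44.7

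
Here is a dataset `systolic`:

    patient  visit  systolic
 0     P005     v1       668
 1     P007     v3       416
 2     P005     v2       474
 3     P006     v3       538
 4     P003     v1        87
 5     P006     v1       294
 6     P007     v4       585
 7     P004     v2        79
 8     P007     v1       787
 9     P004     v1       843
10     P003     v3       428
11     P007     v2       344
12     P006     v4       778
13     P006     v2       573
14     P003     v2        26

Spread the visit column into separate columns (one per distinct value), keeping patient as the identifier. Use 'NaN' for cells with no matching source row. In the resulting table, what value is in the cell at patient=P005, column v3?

No long-format row has patient=P005 and visit=v3, so the cell is NaN.

NaN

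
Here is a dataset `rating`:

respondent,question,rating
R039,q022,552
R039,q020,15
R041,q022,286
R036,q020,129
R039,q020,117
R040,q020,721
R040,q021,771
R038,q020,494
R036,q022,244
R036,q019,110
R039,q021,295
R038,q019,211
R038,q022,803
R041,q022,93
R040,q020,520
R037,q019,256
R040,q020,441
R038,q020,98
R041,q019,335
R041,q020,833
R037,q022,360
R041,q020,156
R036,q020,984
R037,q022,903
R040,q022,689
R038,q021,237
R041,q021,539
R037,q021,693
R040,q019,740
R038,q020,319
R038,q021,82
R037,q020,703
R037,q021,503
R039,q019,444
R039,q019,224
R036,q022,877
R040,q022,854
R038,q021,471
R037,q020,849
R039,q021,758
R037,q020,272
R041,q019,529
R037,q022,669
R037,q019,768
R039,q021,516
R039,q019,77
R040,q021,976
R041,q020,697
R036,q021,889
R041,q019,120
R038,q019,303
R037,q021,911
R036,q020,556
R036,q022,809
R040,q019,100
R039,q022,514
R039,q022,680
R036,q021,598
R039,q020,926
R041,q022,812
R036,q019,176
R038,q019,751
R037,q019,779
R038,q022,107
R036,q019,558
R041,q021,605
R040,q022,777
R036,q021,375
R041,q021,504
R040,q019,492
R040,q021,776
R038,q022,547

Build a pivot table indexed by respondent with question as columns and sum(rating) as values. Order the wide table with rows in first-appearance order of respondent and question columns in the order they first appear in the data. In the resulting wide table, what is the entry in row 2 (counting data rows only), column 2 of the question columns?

With rows in first-appearance order of respondent, row 2 is respondent=R041. question columns in first-appearance order: q022, q020, q021, q019; column 2 is q020.
Long rows with respondent=R041, question=q020: 833 + 156 + 697 = 1686.

1686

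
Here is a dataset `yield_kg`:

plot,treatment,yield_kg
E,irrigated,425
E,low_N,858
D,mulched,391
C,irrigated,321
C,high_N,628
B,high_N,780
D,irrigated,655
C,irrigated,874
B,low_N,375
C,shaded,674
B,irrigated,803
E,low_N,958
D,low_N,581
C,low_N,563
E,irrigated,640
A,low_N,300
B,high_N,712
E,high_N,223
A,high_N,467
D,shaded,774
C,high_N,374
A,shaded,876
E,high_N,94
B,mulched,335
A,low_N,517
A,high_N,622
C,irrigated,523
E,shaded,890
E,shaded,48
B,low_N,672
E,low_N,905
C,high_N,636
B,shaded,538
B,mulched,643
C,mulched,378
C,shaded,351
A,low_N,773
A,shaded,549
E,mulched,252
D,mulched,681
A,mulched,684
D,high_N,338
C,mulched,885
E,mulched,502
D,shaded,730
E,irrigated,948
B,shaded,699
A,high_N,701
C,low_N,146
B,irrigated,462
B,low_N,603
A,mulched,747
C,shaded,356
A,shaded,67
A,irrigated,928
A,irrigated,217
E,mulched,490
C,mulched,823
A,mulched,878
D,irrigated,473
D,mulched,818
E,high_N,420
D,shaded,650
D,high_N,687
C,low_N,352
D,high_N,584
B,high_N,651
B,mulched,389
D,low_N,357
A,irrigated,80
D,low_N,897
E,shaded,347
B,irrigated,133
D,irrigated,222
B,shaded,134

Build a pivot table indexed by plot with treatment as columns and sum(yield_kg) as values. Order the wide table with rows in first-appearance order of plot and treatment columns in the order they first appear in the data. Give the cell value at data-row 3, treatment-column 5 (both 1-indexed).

With rows in first-appearance order of plot, row 3 is plot=C. treatment columns in first-appearance order: irrigated, low_N, mulched, high_N, shaded; column 5 is shaded.
Long rows with plot=C, treatment=shaded: 674 + 351 + 356 = 1381.

1381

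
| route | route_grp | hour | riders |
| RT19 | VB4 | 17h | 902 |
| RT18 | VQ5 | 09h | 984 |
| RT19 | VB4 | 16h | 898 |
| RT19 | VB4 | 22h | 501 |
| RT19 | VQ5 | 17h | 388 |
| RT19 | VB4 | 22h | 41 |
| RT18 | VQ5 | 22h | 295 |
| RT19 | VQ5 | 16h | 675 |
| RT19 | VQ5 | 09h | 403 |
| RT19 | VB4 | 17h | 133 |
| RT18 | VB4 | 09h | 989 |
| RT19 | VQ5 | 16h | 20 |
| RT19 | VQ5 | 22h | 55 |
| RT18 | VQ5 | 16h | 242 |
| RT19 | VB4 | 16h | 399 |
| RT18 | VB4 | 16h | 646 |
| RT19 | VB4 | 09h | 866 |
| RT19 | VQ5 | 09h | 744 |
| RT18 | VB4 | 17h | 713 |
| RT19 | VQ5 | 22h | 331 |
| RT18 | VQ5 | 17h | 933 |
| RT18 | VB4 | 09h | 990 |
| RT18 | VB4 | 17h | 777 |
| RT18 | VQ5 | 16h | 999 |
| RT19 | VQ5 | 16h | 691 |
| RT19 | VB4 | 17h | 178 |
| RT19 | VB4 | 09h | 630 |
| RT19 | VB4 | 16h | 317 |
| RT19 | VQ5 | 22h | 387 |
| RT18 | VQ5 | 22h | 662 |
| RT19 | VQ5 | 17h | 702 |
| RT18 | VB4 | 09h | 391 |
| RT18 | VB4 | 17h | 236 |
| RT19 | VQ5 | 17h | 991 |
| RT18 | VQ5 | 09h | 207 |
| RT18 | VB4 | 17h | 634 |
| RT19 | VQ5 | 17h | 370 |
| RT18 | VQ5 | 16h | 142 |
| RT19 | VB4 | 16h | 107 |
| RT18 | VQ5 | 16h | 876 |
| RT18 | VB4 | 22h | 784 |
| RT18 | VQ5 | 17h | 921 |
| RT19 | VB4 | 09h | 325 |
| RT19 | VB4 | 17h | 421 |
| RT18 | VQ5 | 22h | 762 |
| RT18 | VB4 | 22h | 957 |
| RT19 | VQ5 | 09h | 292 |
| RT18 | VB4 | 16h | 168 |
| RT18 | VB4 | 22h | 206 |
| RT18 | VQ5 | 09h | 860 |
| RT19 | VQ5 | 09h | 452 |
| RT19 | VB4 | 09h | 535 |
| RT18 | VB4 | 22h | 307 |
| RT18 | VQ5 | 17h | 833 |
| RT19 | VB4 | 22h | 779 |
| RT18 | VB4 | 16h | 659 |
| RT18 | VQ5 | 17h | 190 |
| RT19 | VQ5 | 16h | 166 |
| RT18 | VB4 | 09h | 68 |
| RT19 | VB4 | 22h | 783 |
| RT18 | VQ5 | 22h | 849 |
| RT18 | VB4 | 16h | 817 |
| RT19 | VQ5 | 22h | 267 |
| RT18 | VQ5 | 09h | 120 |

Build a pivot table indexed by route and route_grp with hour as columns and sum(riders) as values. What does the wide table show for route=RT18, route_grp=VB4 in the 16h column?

Rows with route=RT18, route_grp=VB4 and hour=16h: riders values are 646, 168, 659, 817.
646 + 168 + 659 + 817 = 2290.

2290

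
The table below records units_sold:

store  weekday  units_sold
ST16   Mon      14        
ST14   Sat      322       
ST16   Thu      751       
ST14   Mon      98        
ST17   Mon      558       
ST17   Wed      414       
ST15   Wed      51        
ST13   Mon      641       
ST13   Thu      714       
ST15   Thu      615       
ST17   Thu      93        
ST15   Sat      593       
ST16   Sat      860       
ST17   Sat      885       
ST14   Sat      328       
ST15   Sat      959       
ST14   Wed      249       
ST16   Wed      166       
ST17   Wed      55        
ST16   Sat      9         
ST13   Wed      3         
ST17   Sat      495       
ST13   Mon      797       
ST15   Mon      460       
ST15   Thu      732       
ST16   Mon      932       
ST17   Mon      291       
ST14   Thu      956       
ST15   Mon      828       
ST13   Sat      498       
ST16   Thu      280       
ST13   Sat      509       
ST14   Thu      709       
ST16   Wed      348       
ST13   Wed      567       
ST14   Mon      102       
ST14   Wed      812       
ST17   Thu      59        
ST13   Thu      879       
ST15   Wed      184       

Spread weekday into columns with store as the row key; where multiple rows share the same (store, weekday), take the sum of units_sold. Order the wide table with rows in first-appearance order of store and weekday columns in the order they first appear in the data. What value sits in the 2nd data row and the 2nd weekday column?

With rows in first-appearance order of store, row 2 is store=ST14. weekday columns in first-appearance order: Mon, Sat, Thu, Wed; column 2 is Sat.
Long rows with store=ST14, weekday=Sat: 322 + 328 = 650.

650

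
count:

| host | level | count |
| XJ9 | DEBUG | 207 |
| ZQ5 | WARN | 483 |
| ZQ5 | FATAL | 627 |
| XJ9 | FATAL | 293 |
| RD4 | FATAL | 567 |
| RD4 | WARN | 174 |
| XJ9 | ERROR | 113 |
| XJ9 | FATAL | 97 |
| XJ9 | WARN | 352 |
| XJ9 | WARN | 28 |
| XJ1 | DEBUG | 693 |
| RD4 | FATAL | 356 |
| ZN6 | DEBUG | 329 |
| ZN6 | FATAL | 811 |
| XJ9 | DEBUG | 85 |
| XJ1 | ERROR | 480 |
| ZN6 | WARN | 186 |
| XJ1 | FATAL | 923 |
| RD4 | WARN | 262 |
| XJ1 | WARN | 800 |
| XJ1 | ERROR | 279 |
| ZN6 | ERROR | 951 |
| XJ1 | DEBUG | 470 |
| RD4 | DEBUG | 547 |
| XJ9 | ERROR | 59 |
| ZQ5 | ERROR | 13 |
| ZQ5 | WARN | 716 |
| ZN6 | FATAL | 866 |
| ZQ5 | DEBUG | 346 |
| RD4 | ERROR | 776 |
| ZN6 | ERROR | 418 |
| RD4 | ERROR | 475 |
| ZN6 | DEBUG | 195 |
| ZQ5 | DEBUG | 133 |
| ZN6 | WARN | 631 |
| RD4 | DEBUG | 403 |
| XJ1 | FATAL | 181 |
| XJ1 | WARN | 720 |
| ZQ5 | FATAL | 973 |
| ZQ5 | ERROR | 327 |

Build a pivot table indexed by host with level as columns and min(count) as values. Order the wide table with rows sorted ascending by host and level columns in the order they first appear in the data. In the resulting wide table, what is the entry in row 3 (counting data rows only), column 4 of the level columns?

59

With rows sorted ascending by host, row 3 is host=XJ9. level columns in first-appearance order: DEBUG, WARN, FATAL, ERROR; column 4 is ERROR.
Long rows with host=XJ9, level=ERROR: min(113, 59) = 59.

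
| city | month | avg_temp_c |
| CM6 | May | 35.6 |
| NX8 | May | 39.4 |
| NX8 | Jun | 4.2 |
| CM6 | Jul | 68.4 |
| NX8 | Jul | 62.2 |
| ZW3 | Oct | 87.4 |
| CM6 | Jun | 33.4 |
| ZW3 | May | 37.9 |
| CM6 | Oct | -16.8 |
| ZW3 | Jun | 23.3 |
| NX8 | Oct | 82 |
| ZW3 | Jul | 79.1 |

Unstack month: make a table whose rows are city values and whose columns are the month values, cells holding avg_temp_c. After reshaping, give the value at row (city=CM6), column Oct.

-16.8

Wide layout: rows indexed by city, columns are the 4 distinct month values (May, Jun, Jul, Oct).
Cell (city=CM6, month=Oct) draws from the long row where city=CM6 and month=Oct, which has avg_temp_c=-16.8.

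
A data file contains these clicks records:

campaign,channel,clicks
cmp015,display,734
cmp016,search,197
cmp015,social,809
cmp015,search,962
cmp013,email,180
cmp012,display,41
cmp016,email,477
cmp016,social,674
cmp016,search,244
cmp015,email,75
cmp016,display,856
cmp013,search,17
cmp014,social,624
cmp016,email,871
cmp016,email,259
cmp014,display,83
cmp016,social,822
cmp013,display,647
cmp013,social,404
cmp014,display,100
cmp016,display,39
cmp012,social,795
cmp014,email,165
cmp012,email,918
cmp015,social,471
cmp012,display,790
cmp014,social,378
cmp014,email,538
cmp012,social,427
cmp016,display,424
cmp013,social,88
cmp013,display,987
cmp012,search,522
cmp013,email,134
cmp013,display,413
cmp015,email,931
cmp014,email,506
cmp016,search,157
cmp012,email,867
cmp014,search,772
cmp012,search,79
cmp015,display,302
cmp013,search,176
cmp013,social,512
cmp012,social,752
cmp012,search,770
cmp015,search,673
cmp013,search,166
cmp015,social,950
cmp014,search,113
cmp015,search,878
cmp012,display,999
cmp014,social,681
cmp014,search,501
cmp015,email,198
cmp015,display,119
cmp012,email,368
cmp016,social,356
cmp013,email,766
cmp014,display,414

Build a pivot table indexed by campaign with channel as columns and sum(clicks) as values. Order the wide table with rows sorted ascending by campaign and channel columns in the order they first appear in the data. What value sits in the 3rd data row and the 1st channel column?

597

With rows sorted ascending by campaign, row 3 is campaign=cmp014. channel columns in first-appearance order: display, search, social, email; column 1 is display.
Long rows with campaign=cmp014, channel=display: 83 + 100 + 414 = 597.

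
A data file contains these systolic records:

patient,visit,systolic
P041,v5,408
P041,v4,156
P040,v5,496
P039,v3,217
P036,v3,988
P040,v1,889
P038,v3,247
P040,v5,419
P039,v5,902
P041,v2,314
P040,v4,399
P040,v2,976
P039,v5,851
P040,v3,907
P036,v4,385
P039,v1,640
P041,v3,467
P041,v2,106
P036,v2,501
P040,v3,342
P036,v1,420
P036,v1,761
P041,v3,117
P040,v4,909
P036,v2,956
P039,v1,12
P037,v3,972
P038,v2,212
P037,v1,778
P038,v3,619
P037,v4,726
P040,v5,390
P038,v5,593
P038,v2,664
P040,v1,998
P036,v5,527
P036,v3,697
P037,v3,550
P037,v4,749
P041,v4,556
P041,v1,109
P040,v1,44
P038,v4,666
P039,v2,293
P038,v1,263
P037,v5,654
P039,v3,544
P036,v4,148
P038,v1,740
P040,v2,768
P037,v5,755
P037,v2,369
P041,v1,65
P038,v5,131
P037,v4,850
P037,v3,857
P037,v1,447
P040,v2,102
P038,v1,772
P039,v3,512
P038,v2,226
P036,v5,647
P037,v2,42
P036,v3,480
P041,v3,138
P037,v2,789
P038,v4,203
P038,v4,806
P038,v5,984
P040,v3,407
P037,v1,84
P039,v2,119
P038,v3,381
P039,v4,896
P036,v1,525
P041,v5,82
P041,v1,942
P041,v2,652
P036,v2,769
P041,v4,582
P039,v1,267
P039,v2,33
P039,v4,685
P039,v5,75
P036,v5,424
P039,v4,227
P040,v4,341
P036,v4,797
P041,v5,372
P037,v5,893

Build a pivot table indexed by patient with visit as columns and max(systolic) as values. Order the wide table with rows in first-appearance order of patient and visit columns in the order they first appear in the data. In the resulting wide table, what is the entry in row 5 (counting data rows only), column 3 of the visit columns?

619

With rows in first-appearance order of patient, row 5 is patient=P038. visit columns in first-appearance order: v5, v4, v3, v1, v2; column 3 is v3.
Long rows with patient=P038, visit=v3: max(247, 619, 381) = 619.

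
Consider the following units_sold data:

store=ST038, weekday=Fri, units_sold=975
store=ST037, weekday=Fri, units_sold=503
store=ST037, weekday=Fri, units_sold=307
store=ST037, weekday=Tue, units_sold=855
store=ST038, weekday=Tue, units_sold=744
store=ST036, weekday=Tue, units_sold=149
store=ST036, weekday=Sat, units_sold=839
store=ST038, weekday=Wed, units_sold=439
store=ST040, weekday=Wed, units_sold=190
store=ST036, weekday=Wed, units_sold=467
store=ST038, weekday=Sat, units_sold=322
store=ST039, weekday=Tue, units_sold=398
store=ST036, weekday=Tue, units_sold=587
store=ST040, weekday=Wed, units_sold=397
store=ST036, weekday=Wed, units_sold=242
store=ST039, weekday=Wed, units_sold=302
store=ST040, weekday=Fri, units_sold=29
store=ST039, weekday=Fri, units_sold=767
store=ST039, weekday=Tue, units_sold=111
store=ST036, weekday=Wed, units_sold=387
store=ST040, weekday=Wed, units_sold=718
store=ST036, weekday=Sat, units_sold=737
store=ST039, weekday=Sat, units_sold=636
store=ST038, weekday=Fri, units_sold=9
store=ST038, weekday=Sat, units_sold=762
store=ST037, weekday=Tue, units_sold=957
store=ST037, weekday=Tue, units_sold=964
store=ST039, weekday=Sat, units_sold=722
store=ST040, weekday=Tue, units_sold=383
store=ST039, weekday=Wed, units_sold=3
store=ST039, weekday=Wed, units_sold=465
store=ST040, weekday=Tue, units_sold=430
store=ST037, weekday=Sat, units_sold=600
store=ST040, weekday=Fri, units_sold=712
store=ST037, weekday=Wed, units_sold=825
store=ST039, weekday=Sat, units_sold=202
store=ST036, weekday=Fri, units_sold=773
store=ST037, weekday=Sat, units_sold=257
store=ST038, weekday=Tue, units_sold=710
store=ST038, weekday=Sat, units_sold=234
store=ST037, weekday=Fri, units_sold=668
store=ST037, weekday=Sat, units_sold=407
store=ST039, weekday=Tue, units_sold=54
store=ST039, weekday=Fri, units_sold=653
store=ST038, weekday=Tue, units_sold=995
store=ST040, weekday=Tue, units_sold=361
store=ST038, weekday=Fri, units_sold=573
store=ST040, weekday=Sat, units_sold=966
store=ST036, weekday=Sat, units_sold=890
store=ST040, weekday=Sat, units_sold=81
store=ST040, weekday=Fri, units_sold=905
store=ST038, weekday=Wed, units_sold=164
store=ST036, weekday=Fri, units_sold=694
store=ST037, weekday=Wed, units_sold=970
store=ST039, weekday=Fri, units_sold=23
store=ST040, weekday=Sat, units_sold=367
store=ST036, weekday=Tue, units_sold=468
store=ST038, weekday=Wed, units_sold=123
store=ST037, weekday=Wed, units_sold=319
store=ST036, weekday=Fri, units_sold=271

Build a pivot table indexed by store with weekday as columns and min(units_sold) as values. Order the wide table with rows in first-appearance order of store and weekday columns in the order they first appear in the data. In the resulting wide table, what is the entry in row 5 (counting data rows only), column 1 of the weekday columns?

With rows in first-appearance order of store, row 5 is store=ST039. weekday columns in first-appearance order: Fri, Tue, Sat, Wed; column 1 is Fri.
Long rows with store=ST039, weekday=Fri: min(767, 653, 23) = 23.

23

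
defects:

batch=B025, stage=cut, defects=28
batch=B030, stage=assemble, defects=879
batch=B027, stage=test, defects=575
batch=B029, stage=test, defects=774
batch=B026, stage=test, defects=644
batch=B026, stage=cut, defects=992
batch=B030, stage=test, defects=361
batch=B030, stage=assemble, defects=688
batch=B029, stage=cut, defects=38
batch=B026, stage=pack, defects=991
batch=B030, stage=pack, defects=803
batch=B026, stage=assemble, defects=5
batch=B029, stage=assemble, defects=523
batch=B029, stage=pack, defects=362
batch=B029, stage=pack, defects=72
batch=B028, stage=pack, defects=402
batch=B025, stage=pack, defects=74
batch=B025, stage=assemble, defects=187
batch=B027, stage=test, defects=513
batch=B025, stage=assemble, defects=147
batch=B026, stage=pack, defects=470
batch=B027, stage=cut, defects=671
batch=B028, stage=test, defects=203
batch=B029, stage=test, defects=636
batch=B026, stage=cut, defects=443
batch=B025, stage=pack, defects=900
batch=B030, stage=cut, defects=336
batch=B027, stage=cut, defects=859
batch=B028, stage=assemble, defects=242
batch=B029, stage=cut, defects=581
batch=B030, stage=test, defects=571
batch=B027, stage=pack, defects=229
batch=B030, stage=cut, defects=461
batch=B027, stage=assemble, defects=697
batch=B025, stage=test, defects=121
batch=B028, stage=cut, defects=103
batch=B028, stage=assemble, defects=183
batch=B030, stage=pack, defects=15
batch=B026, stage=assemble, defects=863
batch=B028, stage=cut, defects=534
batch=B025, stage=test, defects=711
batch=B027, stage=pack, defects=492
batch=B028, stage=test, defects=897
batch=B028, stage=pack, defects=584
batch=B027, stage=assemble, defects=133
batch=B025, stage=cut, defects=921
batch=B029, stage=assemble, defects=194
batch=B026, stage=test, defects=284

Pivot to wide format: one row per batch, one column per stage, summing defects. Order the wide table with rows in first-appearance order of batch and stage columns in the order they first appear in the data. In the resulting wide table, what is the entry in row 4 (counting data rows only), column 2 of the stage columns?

717

With rows in first-appearance order of batch, row 4 is batch=B029. stage columns in first-appearance order: cut, assemble, test, pack; column 2 is assemble.
Long rows with batch=B029, stage=assemble: 523 + 194 = 717.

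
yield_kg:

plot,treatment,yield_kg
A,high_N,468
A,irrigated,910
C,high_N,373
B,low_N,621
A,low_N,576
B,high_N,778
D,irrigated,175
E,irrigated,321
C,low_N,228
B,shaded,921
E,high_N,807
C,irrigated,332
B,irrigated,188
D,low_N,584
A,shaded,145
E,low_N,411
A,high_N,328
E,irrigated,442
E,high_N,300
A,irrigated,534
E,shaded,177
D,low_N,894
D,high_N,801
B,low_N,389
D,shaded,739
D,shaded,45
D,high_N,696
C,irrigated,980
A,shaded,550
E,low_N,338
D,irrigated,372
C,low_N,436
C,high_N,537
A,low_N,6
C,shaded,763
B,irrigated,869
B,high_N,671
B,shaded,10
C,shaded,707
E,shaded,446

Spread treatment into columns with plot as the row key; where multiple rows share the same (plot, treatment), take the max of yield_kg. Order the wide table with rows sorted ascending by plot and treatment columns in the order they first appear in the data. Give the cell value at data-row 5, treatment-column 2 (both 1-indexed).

With rows sorted ascending by plot, row 5 is plot=E. treatment columns in first-appearance order: high_N, irrigated, low_N, shaded; column 2 is irrigated.
Long rows with plot=E, treatment=irrigated: max(321, 442) = 442.

442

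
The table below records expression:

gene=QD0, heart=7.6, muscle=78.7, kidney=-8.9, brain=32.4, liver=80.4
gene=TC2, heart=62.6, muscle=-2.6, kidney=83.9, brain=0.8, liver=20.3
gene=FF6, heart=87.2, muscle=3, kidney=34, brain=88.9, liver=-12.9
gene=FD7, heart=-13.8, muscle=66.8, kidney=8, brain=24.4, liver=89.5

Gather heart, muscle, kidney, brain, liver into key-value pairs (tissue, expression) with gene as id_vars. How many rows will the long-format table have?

20

4 gene values × 5 melted columns = 20 rows.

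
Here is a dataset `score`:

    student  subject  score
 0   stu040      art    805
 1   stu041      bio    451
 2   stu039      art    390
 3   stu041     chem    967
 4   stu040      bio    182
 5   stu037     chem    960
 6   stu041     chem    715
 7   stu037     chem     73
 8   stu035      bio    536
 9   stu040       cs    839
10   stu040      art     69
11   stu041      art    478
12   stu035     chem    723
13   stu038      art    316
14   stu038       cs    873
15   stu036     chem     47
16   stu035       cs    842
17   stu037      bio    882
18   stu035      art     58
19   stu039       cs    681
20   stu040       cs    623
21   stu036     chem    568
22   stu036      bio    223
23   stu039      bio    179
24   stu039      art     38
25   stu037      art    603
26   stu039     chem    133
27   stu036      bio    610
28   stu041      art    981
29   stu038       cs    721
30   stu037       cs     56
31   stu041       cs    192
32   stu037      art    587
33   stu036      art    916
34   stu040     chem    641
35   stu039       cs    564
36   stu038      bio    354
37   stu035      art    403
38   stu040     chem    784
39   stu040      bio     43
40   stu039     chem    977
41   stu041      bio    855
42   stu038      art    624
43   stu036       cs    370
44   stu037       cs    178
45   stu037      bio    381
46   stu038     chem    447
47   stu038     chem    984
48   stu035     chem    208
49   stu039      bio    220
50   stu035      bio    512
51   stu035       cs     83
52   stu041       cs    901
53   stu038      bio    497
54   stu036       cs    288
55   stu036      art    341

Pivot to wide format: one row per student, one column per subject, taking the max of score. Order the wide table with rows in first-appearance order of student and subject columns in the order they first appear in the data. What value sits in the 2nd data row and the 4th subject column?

With rows in first-appearance order of student, row 2 is student=stu041. subject columns in first-appearance order: art, bio, chem, cs; column 4 is cs.
Long rows with student=stu041, subject=cs: max(192, 901) = 901.

901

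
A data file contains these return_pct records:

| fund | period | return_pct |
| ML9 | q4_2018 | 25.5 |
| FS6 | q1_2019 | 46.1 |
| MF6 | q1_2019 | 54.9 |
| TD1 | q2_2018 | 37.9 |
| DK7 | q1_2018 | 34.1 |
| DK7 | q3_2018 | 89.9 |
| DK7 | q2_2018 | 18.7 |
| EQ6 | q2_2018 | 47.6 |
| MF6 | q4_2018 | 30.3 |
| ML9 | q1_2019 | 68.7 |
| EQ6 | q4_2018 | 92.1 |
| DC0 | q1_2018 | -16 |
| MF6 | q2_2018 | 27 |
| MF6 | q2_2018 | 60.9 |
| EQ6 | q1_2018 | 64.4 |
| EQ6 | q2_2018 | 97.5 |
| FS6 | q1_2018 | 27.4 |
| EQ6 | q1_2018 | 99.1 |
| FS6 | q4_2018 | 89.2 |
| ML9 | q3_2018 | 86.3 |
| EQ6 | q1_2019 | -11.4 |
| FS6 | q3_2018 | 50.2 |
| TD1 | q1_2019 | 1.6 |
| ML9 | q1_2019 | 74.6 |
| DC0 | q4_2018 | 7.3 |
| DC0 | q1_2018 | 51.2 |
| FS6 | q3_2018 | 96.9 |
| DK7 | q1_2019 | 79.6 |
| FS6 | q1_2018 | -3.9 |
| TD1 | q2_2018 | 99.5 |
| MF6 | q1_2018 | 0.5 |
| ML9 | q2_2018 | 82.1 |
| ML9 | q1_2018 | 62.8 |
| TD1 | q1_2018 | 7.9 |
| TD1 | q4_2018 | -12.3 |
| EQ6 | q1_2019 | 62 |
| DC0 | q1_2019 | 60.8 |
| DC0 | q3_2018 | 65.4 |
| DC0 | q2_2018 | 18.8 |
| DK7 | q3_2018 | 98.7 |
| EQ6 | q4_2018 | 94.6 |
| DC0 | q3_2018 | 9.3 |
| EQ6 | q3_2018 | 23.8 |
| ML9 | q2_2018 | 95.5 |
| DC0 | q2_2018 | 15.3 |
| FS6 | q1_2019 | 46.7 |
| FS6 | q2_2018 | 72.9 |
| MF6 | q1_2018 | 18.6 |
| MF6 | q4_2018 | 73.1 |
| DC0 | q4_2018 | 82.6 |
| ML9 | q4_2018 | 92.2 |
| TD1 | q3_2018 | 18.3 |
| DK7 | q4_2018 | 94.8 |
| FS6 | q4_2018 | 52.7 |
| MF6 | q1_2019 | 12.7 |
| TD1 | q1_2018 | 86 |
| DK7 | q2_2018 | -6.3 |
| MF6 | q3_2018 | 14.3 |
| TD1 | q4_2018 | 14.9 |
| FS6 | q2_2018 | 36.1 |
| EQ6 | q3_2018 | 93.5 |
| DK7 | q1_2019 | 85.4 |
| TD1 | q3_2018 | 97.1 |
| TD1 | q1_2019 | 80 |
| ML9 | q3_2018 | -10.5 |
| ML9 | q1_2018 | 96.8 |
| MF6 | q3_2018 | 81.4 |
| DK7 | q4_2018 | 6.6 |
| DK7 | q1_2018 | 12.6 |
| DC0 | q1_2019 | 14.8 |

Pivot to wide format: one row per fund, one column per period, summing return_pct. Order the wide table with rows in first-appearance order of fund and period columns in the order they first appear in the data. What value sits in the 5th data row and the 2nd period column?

165

With rows in first-appearance order of fund, row 5 is fund=DK7. period columns in first-appearance order: q4_2018, q1_2019, q2_2018, q1_2018, q3_2018; column 2 is q1_2019.
Long rows with fund=DK7, period=q1_2019: 79.6 + 85.4 = 165.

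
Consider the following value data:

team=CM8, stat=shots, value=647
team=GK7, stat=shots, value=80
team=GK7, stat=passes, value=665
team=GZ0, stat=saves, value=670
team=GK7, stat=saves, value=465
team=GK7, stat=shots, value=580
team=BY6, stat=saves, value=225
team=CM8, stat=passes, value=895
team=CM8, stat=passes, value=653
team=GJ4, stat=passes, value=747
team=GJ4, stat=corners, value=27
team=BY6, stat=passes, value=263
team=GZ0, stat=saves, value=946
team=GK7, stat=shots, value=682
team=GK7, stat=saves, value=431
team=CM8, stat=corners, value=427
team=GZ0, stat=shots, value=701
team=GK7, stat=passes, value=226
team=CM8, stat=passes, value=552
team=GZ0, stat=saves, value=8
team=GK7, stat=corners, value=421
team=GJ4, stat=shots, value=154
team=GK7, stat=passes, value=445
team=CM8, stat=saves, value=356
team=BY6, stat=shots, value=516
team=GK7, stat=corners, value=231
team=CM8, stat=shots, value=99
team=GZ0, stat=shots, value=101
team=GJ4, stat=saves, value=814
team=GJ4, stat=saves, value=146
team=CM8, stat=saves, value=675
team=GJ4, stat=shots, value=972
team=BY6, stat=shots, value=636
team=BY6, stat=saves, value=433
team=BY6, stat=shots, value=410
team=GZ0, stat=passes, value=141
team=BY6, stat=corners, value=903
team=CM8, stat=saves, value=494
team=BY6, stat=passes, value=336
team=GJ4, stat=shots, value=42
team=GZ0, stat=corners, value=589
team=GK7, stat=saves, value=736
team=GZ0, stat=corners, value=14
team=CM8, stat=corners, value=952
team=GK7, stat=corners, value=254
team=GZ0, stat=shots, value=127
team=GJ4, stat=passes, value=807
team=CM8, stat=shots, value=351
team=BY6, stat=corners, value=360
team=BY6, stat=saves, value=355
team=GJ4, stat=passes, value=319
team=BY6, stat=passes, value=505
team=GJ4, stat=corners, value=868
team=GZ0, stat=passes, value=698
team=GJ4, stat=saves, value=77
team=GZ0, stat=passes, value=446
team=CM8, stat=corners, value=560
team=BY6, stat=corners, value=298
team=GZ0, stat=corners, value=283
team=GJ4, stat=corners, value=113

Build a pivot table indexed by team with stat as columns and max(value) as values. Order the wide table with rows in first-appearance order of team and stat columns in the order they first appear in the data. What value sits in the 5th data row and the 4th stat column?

With rows in first-appearance order of team, row 5 is team=GJ4. stat columns in first-appearance order: shots, passes, saves, corners; column 4 is corners.
Long rows with team=GJ4, stat=corners: max(27, 868, 113) = 868.

868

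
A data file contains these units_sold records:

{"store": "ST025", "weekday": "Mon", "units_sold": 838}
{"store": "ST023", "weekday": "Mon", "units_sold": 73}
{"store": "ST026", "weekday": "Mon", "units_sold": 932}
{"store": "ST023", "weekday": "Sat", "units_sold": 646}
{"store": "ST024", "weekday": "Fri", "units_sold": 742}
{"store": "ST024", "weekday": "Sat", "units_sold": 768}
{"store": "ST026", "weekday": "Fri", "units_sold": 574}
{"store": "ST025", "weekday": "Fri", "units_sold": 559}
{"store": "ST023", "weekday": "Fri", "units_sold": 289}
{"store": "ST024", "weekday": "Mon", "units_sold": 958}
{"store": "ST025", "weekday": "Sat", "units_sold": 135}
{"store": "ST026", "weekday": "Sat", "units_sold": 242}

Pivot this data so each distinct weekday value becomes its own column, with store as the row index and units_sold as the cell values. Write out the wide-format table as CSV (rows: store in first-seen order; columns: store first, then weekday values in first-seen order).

Columns: store plus the 3 distinct weekday values (Mon, Sat, Fri).
For example, row ST025 column Mon takes units_sold=838 from the long row (ST025, Mon).

store,Mon,Sat,Fri
ST025,838,135,559
ST023,73,646,289
ST026,932,242,574
ST024,958,768,742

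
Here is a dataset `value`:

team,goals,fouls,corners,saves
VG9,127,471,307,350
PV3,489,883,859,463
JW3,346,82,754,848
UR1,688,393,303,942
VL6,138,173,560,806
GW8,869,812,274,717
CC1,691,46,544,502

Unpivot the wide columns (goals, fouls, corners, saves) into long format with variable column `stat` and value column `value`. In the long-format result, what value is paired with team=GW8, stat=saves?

717

Unpivoting turns each (team, wide-column) pair into one long row.
The wide cell at row GW8, column saves holds 717, so the long row (GW8, saves) has value=717.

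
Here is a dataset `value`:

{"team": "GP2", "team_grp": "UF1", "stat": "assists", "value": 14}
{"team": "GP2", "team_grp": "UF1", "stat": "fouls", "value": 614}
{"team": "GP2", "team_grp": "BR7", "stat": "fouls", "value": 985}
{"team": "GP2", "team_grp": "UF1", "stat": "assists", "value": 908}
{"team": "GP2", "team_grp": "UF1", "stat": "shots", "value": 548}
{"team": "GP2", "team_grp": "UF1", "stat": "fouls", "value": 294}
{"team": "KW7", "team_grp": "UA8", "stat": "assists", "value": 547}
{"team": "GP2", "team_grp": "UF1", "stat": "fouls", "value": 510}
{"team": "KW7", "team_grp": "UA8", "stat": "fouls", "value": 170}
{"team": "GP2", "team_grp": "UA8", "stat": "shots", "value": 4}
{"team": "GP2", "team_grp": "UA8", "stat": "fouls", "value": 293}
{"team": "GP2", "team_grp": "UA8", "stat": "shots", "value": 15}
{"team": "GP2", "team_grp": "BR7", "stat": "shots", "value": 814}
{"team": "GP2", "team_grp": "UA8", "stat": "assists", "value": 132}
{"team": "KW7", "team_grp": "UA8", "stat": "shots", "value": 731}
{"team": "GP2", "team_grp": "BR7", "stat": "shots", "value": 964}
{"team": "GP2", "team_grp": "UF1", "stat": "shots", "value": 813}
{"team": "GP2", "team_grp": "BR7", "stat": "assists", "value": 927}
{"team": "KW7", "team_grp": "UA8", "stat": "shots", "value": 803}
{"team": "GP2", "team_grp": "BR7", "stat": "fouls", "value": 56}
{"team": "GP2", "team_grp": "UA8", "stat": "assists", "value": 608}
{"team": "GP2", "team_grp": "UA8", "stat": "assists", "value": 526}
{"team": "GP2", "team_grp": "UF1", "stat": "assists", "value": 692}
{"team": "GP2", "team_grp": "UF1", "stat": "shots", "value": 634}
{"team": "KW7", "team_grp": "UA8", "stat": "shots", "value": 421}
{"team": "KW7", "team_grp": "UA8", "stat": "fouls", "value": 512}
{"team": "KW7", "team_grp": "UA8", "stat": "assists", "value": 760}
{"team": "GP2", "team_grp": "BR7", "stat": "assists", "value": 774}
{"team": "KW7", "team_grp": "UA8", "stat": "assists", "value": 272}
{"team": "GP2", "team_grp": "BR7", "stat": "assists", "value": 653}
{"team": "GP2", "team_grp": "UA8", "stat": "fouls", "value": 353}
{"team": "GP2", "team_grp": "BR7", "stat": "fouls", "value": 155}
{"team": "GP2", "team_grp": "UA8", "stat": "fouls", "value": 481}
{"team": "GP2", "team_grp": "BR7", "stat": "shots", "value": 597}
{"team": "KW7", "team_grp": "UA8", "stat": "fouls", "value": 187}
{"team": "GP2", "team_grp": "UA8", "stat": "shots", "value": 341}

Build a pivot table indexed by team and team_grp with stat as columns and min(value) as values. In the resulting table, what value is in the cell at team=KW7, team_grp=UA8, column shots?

421

Rows with team=KW7, team_grp=UA8 and stat=shots: value values are 731, 803, 421.
min(731, 803, 421) = 421.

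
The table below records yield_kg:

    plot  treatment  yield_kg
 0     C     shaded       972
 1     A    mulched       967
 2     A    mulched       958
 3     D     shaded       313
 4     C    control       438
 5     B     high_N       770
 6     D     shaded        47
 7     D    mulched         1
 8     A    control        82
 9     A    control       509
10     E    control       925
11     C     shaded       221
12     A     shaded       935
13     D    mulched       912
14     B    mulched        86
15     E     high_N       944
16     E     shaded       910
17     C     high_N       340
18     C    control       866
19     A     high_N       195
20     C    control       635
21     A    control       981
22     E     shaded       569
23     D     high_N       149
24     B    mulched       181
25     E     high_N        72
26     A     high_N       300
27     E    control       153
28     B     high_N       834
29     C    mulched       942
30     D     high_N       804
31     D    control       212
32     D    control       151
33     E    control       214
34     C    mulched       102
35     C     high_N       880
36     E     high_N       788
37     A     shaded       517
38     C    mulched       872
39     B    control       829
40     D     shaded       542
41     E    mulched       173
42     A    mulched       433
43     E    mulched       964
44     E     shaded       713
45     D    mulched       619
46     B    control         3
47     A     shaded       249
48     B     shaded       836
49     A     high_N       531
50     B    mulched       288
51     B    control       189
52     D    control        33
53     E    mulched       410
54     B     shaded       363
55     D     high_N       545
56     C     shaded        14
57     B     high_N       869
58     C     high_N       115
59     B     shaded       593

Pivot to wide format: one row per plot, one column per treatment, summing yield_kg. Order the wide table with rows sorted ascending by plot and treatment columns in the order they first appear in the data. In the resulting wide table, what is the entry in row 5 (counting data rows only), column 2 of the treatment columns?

1547

With rows sorted ascending by plot, row 5 is plot=E. treatment columns in first-appearance order: shaded, mulched, control, high_N; column 2 is mulched.
Long rows with plot=E, treatment=mulched: 173 + 964 + 410 = 1547.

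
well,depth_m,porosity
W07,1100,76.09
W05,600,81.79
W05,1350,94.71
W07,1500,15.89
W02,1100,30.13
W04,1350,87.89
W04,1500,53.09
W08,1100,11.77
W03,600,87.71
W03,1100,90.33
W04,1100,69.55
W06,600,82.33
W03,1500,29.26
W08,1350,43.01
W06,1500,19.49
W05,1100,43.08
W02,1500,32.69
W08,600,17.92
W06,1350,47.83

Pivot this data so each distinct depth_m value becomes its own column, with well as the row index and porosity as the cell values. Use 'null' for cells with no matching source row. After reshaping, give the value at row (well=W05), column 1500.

No long-format row has well=W05 and depth_m=1500, so the cell is null.

null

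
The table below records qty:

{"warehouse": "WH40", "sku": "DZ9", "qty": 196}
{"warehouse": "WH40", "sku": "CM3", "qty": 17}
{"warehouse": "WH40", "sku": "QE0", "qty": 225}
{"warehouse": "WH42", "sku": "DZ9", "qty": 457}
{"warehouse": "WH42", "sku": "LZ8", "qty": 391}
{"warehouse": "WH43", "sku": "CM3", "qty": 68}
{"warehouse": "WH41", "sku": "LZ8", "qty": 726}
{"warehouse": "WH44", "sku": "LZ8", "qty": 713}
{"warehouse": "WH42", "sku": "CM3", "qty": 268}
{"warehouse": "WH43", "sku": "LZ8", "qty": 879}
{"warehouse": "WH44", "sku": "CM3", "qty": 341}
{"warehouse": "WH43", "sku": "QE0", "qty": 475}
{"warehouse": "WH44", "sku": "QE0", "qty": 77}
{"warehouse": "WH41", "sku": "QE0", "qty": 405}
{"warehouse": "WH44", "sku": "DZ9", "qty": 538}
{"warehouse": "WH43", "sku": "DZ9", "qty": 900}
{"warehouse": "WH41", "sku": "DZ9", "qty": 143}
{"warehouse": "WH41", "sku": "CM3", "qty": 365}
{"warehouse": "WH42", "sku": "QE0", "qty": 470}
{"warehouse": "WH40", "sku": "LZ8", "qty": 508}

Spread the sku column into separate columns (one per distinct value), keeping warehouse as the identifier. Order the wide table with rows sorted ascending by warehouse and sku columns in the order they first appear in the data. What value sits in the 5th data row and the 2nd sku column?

341

With rows sorted ascending by warehouse, row 5 is warehouse=WH44. sku columns in first-appearance order: DZ9, CM3, QE0, LZ8; column 2 is CM3.
Long rows with warehouse=WH44, sku=CM3: qty = 341.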